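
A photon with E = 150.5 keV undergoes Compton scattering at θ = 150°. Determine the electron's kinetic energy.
53.3772 keV

By energy conservation: K_e = E_initial - E_final

First find the scattered photon energy:
Initial wavelength: λ = hc/E = 8.2382 pm
Compton shift: Δλ = λ_C(1 - cos(150°)) = 4.5276 pm
Final wavelength: λ' = 8.2382 + 4.5276 = 12.7657 pm
Final photon energy: E' = hc/λ' = 97.1228 keV

Electron kinetic energy:
K_e = E - E' = 150.5000 - 97.1228 = 53.3772 keV

(Intermediate values are shown rounded; full precision is carried through to the final answer.)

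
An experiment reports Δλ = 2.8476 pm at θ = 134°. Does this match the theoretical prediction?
No, inconsistent

Calculate the expected shift for θ = 134°:

Δλ_expected = λ_C(1 - cos(134°))
Δλ_expected = 2.4263 × (1 - cos(134°))
Δλ_expected = 2.4263 × 1.6947
Δλ_expected = 4.1118 pm

Given shift: 2.8476 pm
Expected shift: 4.1118 pm
Difference: 1.2641 pm

The values do not match. The given shift corresponds to θ ≈ 100.0°, not 134°.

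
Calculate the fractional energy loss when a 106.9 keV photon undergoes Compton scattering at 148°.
0.2788 (or 27.88%)

Calculate initial and final photon energies:

Initial: E₀ = 106.9 keV → λ₀ = 11.5981 pm
Compton shift: Δλ = 4.4839 pm
Final wavelength: λ' = 16.0821 pm
Final energy: E' = 77.0946 keV

Fractional energy loss:
(E₀ - E')/E₀ = (106.9000 - 77.0946)/106.9000
= 29.8054/106.9000
= 0.2788
= 27.88%

(Intermediate values are shown rounded; full precision is carried through to the final answer.)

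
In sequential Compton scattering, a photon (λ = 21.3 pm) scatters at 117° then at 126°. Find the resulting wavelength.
28.6803 pm

Apply Compton shift twice:

First scattering at θ₁ = 117°:
Δλ₁ = λ_C(1 - cos(117°))
Δλ₁ = 2.4263 × 1.4540
Δλ₁ = 3.5278 pm

After first scattering:
λ₁ = 21.3 + 3.5278 = 24.8278 pm

Second scattering at θ₂ = 126°:
Δλ₂ = λ_C(1 - cos(126°))
Δλ₂ = 2.4263 × 1.5878
Δλ₂ = 3.8525 pm

Final wavelength:
λ₂ = 24.8278 + 3.8525 = 28.6803 pm

Total shift: Δλ_total = 3.5278 + 3.8525 = 7.3803 pm

(Intermediate values are shown rounded; full precision is carried through to the final answer.)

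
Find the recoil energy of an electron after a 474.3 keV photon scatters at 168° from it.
307.0622 keV

By energy conservation: K_e = E_initial - E_final

First find the scattered photon energy:
Initial wavelength: λ = hc/E = 2.6140 pm
Compton shift: Δλ = λ_C(1 - cos(168°)) = 4.7996 pm
Final wavelength: λ' = 2.6140 + 4.7996 = 7.4136 pm
Final photon energy: E' = hc/λ' = 167.2378 keV

Electron kinetic energy:
K_e = E - E' = 474.3000 - 167.2378 = 307.0622 keV

(Intermediate values are shown rounded; full precision is carried through to the final answer.)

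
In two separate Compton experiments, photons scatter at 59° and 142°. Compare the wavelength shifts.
142° produces the larger shift by a factor of 3.687

Calculate both shifts using Δλ = λ_C(1 - cos θ):

For θ₁ = 59°:
Δλ₁ = 2.4263 × (1 - cos(59°))
Δλ₁ = 2.4263 × 0.4850
Δλ₁ = 1.1767 pm

For θ₂ = 142°:
Δλ₂ = 2.4263 × (1 - cos(142°))
Δλ₂ = 2.4263 × 1.7880
Δλ₂ = 4.3383 pm

The 142° angle produces the larger shift.
Ratio: 4.3383/1.1767 = 3.687

(Intermediate values are shown rounded; full precision is carried through to the final answer.)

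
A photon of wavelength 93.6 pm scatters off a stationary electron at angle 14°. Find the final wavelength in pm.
93.6721 pm

Using the Compton scattering formula:
λ' = λ + Δλ = λ + λ_C(1 - cos θ)

Given:
- Initial wavelength λ = 93.6 pm
- Scattering angle θ = 14°
- Compton wavelength λ_C ≈ 2.4263 pm

Calculate the shift:
Δλ = 2.4263 × (1 - cos(14°))
Δλ = 2.4263 × 0.0297
Δλ = 0.0721 pm

Final wavelength:
λ' = 93.6 + 0.0721 = 93.6721 pm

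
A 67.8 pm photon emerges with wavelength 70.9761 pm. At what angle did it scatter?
108.00°

First find the wavelength shift:
Δλ = λ' - λ = 70.9761 - 67.8 = 3.1761 pm

Using Δλ = λ_C(1 - cos θ), with λ_C = h/(m_e·c) ≈ 2.42631024 pm:
cos θ = 1 - Δλ/λ_C
cos θ = 1 - 3.1761/2.42631024
cos θ = -0.309025

θ = arccos(-0.309025)
θ = 108.00°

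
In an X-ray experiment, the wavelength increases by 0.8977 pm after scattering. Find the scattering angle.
50.95°

From the Compton formula Δλ = λ_C(1 - cos θ), we can solve for θ:

cos θ = 1 - Δλ/λ_C

Given:
- Δλ = 0.8977 pm
- λ_C = h/(m_e·c) ≈ 2.42631024 pm

cos θ = 1 - 0.8977/2.42631024
cos θ = 1 - 0.369986
cos θ = 0.630014

θ = arccos(0.630014)
θ = 50.95°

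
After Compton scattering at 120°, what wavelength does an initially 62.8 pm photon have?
66.4395 pm

Using the Compton formula: λ' = λ + λ_C(1 − cos θ)

For θ = 120°, cos θ = -1/2 (exact) = -0.5000, so:
1 − cos 120° = 1 − (-1/2) = 1.5000

Δλ = λ_C × 1.5000 = 2.4263 × 1.5000 = 3.6395 pm

λ' = 62.8 + 3.6395 = 66.4395 pm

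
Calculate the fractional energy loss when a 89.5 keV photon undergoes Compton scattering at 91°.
0.1513 (or 15.13%)

Calculate initial and final photon energies:

Initial: E₀ = 89.5 keV → λ₀ = 13.8530 pm
Compton shift: Δλ = 2.4687 pm
Final wavelength: λ' = 16.3216 pm
Final energy: E' = 75.9631 keV

Fractional energy loss:
(E₀ - E')/E₀ = (89.5000 - 75.9631)/89.5000
= 13.5369/89.5000
= 0.1513
= 15.13%

(Intermediate values are shown rounded; full precision is carried through to the final answer.)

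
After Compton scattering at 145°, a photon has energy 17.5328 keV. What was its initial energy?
18.7000 keV

Convert final energy to wavelength (hc ≈ 1239.842 keV·pm):
λ' = hc/E' = 1239.842 / 17.5328 = 70.7156 pm

Calculate the Compton shift:
Δλ = λ_C(1 - cos(145°))
Δλ = 2.4263 × (1 - cos(145°))
Δλ = 4.4138 pm

Initial wavelength:
λ = λ' - Δλ = 70.7156 - 4.4138 = 66.3017 pm

Initial energy:
E = hc/λ = 1239.842 / 66.3017 = 18.7000 keV

(Intermediate values are shown rounded; full precision is carried through to the final answer.)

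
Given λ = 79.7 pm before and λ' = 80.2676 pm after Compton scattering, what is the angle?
40.00°

First find the wavelength shift:
Δλ = λ' - λ = 80.2676 - 79.7 = 0.5676 pm

Using Δλ = λ_C(1 - cos θ), with λ_C = h/(m_e·c) ≈ 2.42631024 pm:
cos θ = 1 - Δλ/λ_C
cos θ = 1 - 0.5676/2.42631024
cos θ = 0.766065

θ = arccos(0.766065)
θ = 40.00°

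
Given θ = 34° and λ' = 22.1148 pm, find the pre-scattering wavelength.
21.7000 pm

From λ' = λ + Δλ, we have λ = λ' - Δλ

First calculate the Compton shift:
Δλ = λ_C(1 - cos θ)
Δλ = 2.4263 × (1 - cos(34°))
Δλ = 2.4263 × 0.1710
Δλ = 0.4148 pm

Initial wavelength:
λ = λ' - Δλ
λ = 22.1148 - 0.4148
λ = 21.7000 pm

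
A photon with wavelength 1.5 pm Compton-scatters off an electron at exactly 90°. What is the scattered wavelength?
3.9263 pm

Using the Compton formula: λ' = λ + λ_C(1 − cos θ)

For θ = 90°, cos θ = 0 (exact) = 0.0000, so:
1 − cos 90° = 1 − (0) = 1.0000

Δλ = λ_C × 1.0000 = 2.4263 × 1.0000 = 2.4263 pm

λ' = 1.5 + 2.4263 = 3.9263 pm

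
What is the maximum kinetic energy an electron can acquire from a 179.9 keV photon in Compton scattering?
74.3318 keV

Maximum energy transfer occurs at θ = 180° (backscattering).

Initial photon: E₀ = 179.9 keV → λ₀ = 6.8918 pm

Maximum Compton shift (at 180°):
Δλ_max = 2λ_C = 2 × 2.4263 = 4.8526 pm

Final wavelength:
λ' = 6.8918 + 4.8526 = 11.7445 pm

Minimum photon energy (maximum energy to electron):
E'_min = hc/λ' = 105.5682 keV

Maximum electron kinetic energy:
K_max = E₀ - E'_min = 179.9000 - 105.5682 = 74.3318 keV

(Intermediate values are shown rounded; full precision is carried through to the final answer.)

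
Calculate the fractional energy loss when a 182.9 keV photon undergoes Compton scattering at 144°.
0.3930 (or 39.30%)

Calculate initial and final photon energies:

Initial: E₀ = 182.9 keV → λ₀ = 6.7788 pm
Compton shift: Δλ = 4.3892 pm
Final wavelength: λ' = 11.1680 pm
Final energy: E' = 111.0170 keV

Fractional energy loss:
(E₀ - E')/E₀ = (182.9000 - 111.0170)/182.9000
= 71.8830/182.9000
= 0.3930
= 39.30%

(Intermediate values are shown rounded; full precision is carried through to the final answer.)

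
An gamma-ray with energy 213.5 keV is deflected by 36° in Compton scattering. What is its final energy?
197.7228 keV

First convert energy to wavelength:
λ = hc/E, with hc ≈ 1239.842 keV·pm (i.e. 1239.842 eV·nm)

For E = 213.5 keV = 213500 eV:
λ = 1239.842 keV·pm / 213.5 keV
λ = 5.8072 pm

Calculate the Compton shift:
Δλ = λ_C(1 - cos(36°)) = 2.4263 × 0.1910
Δλ = 0.4634 pm

Final wavelength:
λ' = 5.8072 + 0.4634 = 6.2706 pm

Final energy:
E' = hc/λ' = 1239.842 / 6.2706 = 197.7228 keV

(Intermediate values are shown rounded; full precision is carried through to the final answer.)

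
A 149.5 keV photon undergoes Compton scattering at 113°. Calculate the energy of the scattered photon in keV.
106.2636 keV

First convert energy to wavelength:
λ = hc/E, with hc ≈ 1239.842 keV·pm (i.e. 1239.842 eV·nm)

For E = 149.5 keV = 149500 eV:
λ = 1239.842 keV·pm / 149.5 keV
λ = 8.2933 pm

Calculate the Compton shift:
Δλ = λ_C(1 - cos(113°)) = 2.4263 × 1.3907
Δλ = 3.3743 pm

Final wavelength:
λ' = 8.2933 + 3.3743 = 11.6676 pm

Final energy:
E' = hc/λ' = 1239.842 / 11.6676 = 106.2636 keV

(Intermediate values are shown rounded; full precision is carried through to the final answer.)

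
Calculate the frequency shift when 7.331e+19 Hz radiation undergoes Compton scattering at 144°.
3.795e+19 Hz (decrease)

Convert frequency to wavelength (c = 299792458 m/s):
λ₀ = c/f₀ = 299792458/7.331e+19 = 4.0893801e-12 m = 4.0894 pm

Calculate Compton shift:
Δλ = λ_C(1 - cos(144°)) = 4.3892 pm

Final wavelength:
λ' = λ₀ + Δλ = 4.0894 + 4.3892 = 8.4786 pm

Final frequency:
f' = c/λ' = 299792458/8.4786166e-12 = 3.5358653e+19 Hz

Frequency shift (decrease):
Δf = f₀ - f' = 7.331e+19 - 3.5358653e+19 = 3.795e+19 Hz

(Intermediate values are shown rounded; full precision is carried through to the final answer.)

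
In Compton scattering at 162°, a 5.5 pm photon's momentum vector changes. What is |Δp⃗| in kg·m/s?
1.8315e-22 kg·m/s

Photon momentum magnitude is p = h/λ.

Initial momentum:
p₀ = h/λ = 6.6261e-34/5.5000e-12 = 1.2047e-22 kg·m/s

After scattering:
λ' = λ + Δλ = 5.5 + 4.7339 = 10.2339 pm
p' = h/λ' = 6.6261e-34/1.0234e-11 = 6.4746e-23 kg·m/s

Momentum is a vector; the scattered photon's direction makes angle θ = 162° with the incident direction. The magnitude of the vector change Δp⃗ = p⃗₀ − p⃗' is found from the law of cosines:
|Δp⃗|² = p₀² + p'² − 2p₀p'cos θ
|Δp⃗|² = (1.2047e-22)² + (6.4746e-23)² − 2·1.2047e-22·6.4746e-23·cos(162°)
|Δp⃗| = 1.8315e-22 kg·m/s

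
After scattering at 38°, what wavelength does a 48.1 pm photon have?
48.6144 pm

Using the Compton scattering formula:
λ' = λ + Δλ = λ + λ_C(1 - cos θ)

Given:
- Initial wavelength λ = 48.1 pm
- Scattering angle θ = 38°
- Compton wavelength λ_C ≈ 2.4263 pm

Calculate the shift:
Δλ = 2.4263 × (1 - cos(38°))
Δλ = 2.4263 × 0.2120
Δλ = 0.5144 pm

Final wavelength:
λ' = 48.1 + 0.5144 = 48.6144 pm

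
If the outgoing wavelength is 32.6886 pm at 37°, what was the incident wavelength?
32.2000 pm

From λ' = λ + Δλ, we have λ = λ' - Δλ

First calculate the Compton shift:
Δλ = λ_C(1 - cos θ)
Δλ = 2.4263 × (1 - cos(37°))
Δλ = 2.4263 × 0.2014
Δλ = 0.4886 pm

Initial wavelength:
λ = λ' - Δλ
λ = 32.6886 - 0.4886
λ = 32.2000 pm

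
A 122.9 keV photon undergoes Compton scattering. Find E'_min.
82.9834 keV (at θ = 180°)

The scattered photon has minimum energy when its wavelength is maximum, i.e., when the Compton shift Δλ = λ_C(1 − cos θ) is maximum. This occurs at θ = 180° (backscattering), giving Δλ_max = 2λ_C = 4.8526 pm.

Initial wavelength: λ₀ = hc/E₀ = 10.0882 pm
Maximum final wavelength: λ'_max = λ₀ + 2λ_C = 10.0882 + 4.8526 = 14.9408 pm
Minimum final energy: E'_min = hc/λ'_max = 82.9834 keV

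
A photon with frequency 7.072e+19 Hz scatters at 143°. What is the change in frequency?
3.587e+19 Hz (decrease)

Convert frequency to wavelength (c = 299792458 m/s):
λ₀ = c/f₀ = 299792458/7.072e+19 = 4.2391467e-12 m = 4.2391 pm

Calculate Compton shift:
Δλ = λ_C(1 - cos(143°)) = 4.3640 pm

Final wavelength:
λ' = λ₀ + Δλ = 4.2391 + 4.3640 = 8.6032 pm

Final frequency:
f' = c/λ' = 299792458/8.6031945e-12 = 3.4846644e+19 Hz

Frequency shift (decrease):
Δf = f₀ - f' = 7.072e+19 - 3.4846644e+19 = 3.587e+19 Hz

(Intermediate values are shown rounded; full precision is carried through to the final answer.)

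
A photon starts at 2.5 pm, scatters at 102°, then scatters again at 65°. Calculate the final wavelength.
6.8317 pm

Apply Compton shift twice:

First scattering at θ₁ = 102°:
Δλ₁ = λ_C(1 - cos(102°))
Δλ₁ = 2.4263 × 1.2079
Δλ₁ = 2.9308 pm

After first scattering:
λ₁ = 2.5 + 2.9308 = 5.4308 pm

Second scattering at θ₂ = 65°:
Δλ₂ = λ_C(1 - cos(65°))
Δλ₂ = 2.4263 × 0.5774
Δλ₂ = 1.4009 pm

Final wavelength:
λ₂ = 5.4308 + 1.4009 = 6.8317 pm

Total shift: Δλ_total = 2.9308 + 1.4009 = 4.3317 pm

(Intermediate values are shown rounded; full precision is carried through to the final answer.)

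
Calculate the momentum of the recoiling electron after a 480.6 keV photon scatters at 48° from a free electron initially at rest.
1.9238e-22 kg·m/s

The electron is initially at rest, so by conservation of momentum:
p⃗_e = p⃗₀ − p⃗'  (incident photon momentum minus scattered photon momentum)

Photon momentum magnitudes (p = h/λ = E/c):
λ₀ = hc/E₀ = 2.5798 pm → p₀ = h/λ₀ = 2.5685e-22 kg·m/s
Δλ = λ_C(1 − cos 48°) = 0.8028 pm
λ' = 3.3826 pm → p' = h/λ' = 1.9589e-22 kg·m/s

The scattered photon makes angle θ = 48° with the incident direction, so by the law of cosines:
|p⃗_e|² = p₀² + p'² − 2p₀p'cos θ
|p⃗_e|² = (2.5685e-22)² + (1.9589e-22)² − 2·2.5685e-22·1.9589e-22·cos(48°)
|p⃗_e| = 1.9238e-22 kg·m/s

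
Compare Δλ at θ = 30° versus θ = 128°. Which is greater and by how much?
128° produces the larger shift by a factor of 12.059

Calculate both shifts using Δλ = λ_C(1 - cos θ):

For θ₁ = 30°:
Δλ₁ = 2.4263 × (1 - cos(30°))
Δλ₁ = 2.4263 × 0.1340
Δλ₁ = 0.3251 pm

For θ₂ = 128°:
Δλ₂ = 2.4263 × (1 - cos(128°))
Δλ₂ = 2.4263 × 1.6157
Δλ₂ = 3.9201 pm

The 128° angle produces the larger shift.
Ratio: 3.9201/0.3251 = 12.059

(Intermediate values are shown rounded; full precision is carried through to the final answer.)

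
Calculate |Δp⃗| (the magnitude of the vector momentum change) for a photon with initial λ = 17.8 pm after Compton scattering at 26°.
1.6641e-23 kg·m/s

Photon momentum magnitude is p = h/λ.

Initial momentum:
p₀ = h/λ = 6.6261e-34/1.7800e-11 = 3.7225e-23 kg·m/s

After scattering:
λ' = λ + Δλ = 17.8 + 0.2456 = 18.0456 pm
p' = h/λ' = 6.6261e-34/1.8046e-11 = 3.6719e-23 kg·m/s

Momentum is a vector; the scattered photon's direction makes angle θ = 26° with the incident direction. The magnitude of the vector change Δp⃗ = p⃗₀ − p⃗' is found from the law of cosines:
|Δp⃗|² = p₀² + p'² − 2p₀p'cos θ
|Δp⃗|² = (3.7225e-23)² + (3.6719e-23)² − 2·3.7225e-23·3.6719e-23·cos(26°)
|Δp⃗| = 1.6641e-23 kg·m/s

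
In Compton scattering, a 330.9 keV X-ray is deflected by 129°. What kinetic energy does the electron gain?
169.8840 keV

By energy conservation: K_e = E_initial - E_final

First find the scattered photon energy:
Initial wavelength: λ = hc/E = 3.7469 pm
Compton shift: Δλ = λ_C(1 - cos(129°)) = 3.9532 pm
Final wavelength: λ' = 3.7469 + 3.9532 = 7.7001 pm
Final photon energy: E' = hc/λ' = 161.0160 keV

Electron kinetic energy:
K_e = E - E' = 330.9000 - 161.0160 = 169.8840 keV

(Intermediate values are shown rounded; full precision is carried through to the final answer.)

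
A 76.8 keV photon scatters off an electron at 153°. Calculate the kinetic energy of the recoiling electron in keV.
16.9965 keV

By energy conservation: K_e = E_initial - E_final

First find the scattered photon energy:
Initial wavelength: λ = hc/E = 16.1438 pm
Compton shift: Δλ = λ_C(1 - cos(153°)) = 4.5882 pm
Final wavelength: λ' = 16.1438 + 4.5882 = 20.7319 pm
Final photon energy: E' = hc/λ' = 59.8035 keV

Electron kinetic energy:
K_e = E - E' = 76.8000 - 59.8035 = 16.9965 keV

(Intermediate values are shown rounded; full precision is carried through to the final answer.)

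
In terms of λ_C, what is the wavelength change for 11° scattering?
0.0184 λ_C

The Compton shift formula is:
Δλ = λ_C(1 - cos θ)

Dividing both sides by λ_C:
Δλ/λ_C = 1 - cos θ

For θ = 11°:
Δλ/λ_C = 1 - cos(11°)
Δλ/λ_C = 1 - 0.9816
Δλ/λ_C = 0.0184

This means the shift is 0.0184 × λ_C = 0.0446 pm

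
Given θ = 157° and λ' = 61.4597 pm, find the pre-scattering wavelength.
56.8000 pm

From λ' = λ + Δλ, we have λ = λ' - Δλ

First calculate the Compton shift:
Δλ = λ_C(1 - cos θ)
Δλ = 2.4263 × (1 - cos(157°))
Δλ = 2.4263 × 1.9205
Δλ = 4.6597 pm

Initial wavelength:
λ = λ' - Δλ
λ = 61.4597 - 4.6597
λ = 56.8000 pm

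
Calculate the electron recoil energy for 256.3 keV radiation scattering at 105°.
99.1939 keV

By energy conservation: K_e = E_initial - E_final

First find the scattered photon energy:
Initial wavelength: λ = hc/E = 4.8375 pm
Compton shift: Δλ = λ_C(1 - cos(105°)) = 3.0543 pm
Final wavelength: λ' = 4.8375 + 3.0543 = 7.8917 pm
Final photon energy: E' = hc/λ' = 157.1061 keV

Electron kinetic energy:
K_e = E - E' = 256.3000 - 157.1061 = 99.1939 keV

(Intermediate values are shown rounded; full precision is carried through to the final answer.)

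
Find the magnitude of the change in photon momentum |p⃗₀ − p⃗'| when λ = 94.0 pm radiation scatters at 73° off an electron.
8.3112e-24 kg·m/s

Photon momentum magnitude is p = h/λ.

Initial momentum:
p₀ = h/λ = 6.6261e-34/9.4000e-11 = 7.0490e-24 kg·m/s

After scattering:
λ' = λ + Δλ = 94.0 + 1.7169 = 95.7169 pm
p' = h/λ' = 6.6261e-34/9.5717e-11 = 6.9226e-24 kg·m/s

Momentum is a vector; the scattered photon's direction makes angle θ = 73° with the incident direction. The magnitude of the vector change Δp⃗ = p⃗₀ − p⃗' is found from the law of cosines:
|Δp⃗|² = p₀² + p'² − 2p₀p'cos θ
|Δp⃗|² = (7.0490e-24)² + (6.9226e-24)² − 2·7.0490e-24·6.9226e-24·cos(73°)
|Δp⃗| = 8.3112e-24 kg·m/s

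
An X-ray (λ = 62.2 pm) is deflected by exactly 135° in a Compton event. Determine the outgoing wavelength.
66.3420 pm

Using the Compton formula: λ' = λ + λ_C(1 − cos θ)

For θ = 135°, cos θ = -√2/2 (exact) ≈ -0.7071, so:
1 − cos 135° = 1 − (-√2/2) ≈ 1.7071

Δλ = λ_C × 1.7071 = 2.4263 × 1.7071 = 4.1420 pm

λ' = 62.2 + 4.1420 = 66.3420 pm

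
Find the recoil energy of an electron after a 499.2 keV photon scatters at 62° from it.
170.4066 keV

By energy conservation: K_e = E_initial - E_final

First find the scattered photon energy:
Initial wavelength: λ = hc/E = 2.4837 pm
Compton shift: Δλ = λ_C(1 - cos(62°)) = 1.2872 pm
Final wavelength: λ' = 2.4837 + 1.2872 = 3.7709 pm
Final photon energy: E' = hc/λ' = 328.7934 keV

Electron kinetic energy:
K_e = E - E' = 499.2000 - 328.7934 = 170.4066 keV

(Intermediate values are shown rounded; full precision is carried through to the final answer.)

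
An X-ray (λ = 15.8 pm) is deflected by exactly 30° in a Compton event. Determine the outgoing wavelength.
16.1251 pm

Using the Compton formula: λ' = λ + λ_C(1 − cos θ)

For θ = 30°, cos θ = √3/2 (exact) ≈ 0.8660, so:
1 − cos 30° = 1 − (√3/2) ≈ 0.1340

Δλ = λ_C × 0.1340 = 2.4263 × 0.1340 = 0.3251 pm

λ' = 15.8 + 0.3251 = 16.1251 pm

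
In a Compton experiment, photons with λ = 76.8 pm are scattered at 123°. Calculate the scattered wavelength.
80.5478 pm

Using the Compton scattering formula:
λ' = λ + Δλ = λ + λ_C(1 - cos θ)

Given:
- Initial wavelength λ = 76.8 pm
- Scattering angle θ = 123°
- Compton wavelength λ_C ≈ 2.4263 pm

Calculate the shift:
Δλ = 2.4263 × (1 - cos(123°))
Δλ = 2.4263 × 1.5446
Δλ = 3.7478 pm

Final wavelength:
λ' = 76.8 + 3.7478 = 80.5478 pm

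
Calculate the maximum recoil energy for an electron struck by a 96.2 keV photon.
26.3135 keV

Maximum energy transfer occurs at θ = 180° (backscattering).

Initial photon: E₀ = 96.2 keV → λ₀ = 12.8882 pm

Maximum Compton shift (at 180°):
Δλ_max = 2λ_C = 2 × 2.4263 = 4.8526 pm

Final wavelength:
λ' = 12.8882 + 4.8526 = 17.7408 pm

Minimum photon energy (maximum energy to electron):
E'_min = hc/λ' = 69.8865 keV

Maximum electron kinetic energy:
K_max = E₀ - E'_min = 96.2000 - 69.8865 = 26.3135 keV

(Intermediate values are shown rounded; full precision is carried through to the final answer.)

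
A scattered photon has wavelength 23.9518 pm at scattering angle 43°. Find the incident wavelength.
23.3000 pm

From λ' = λ + Δλ, we have λ = λ' - Δλ

First calculate the Compton shift:
Δλ = λ_C(1 - cos θ)
Δλ = 2.4263 × (1 - cos(43°))
Δλ = 2.4263 × 0.2686
Δλ = 0.6518 pm

Initial wavelength:
λ = λ' - Δλ
λ = 23.9518 - 0.6518
λ = 23.3000 pm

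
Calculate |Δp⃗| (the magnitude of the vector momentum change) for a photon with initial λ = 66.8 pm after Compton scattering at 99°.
1.4784e-23 kg·m/s

Photon momentum magnitude is p = h/λ.

Initial momentum:
p₀ = h/λ = 6.6261e-34/6.6800e-11 = 9.9193e-24 kg·m/s

After scattering:
λ' = λ + Δλ = 66.8 + 2.8059 = 69.6059 pm
p' = h/λ' = 6.6261e-34/6.9606e-11 = 9.5194e-24 kg·m/s

Momentum is a vector; the scattered photon's direction makes angle θ = 99° with the incident direction. The magnitude of the vector change Δp⃗ = p⃗₀ − p⃗' is found from the law of cosines:
|Δp⃗|² = p₀² + p'² − 2p₀p'cos θ
|Δp⃗|² = (9.9193e-24)² + (9.5194e-24)² − 2·9.9193e-24·9.5194e-24·cos(99°)
|Δp⃗| = 1.4784e-23 kg·m/s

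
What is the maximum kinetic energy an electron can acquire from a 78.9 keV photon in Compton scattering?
18.6161 keV

Maximum energy transfer occurs at θ = 180° (backscattering).

Initial photon: E₀ = 78.9 keV → λ₀ = 15.7141 pm

Maximum Compton shift (at 180°):
Δλ_max = 2λ_C = 2 × 2.4263 = 4.8526 pm

Final wavelength:
λ' = 15.7141 + 4.8526 = 20.5667 pm

Minimum photon energy (maximum energy to electron):
E'_min = hc/λ' = 60.2839 keV

Maximum electron kinetic energy:
K_max = E₀ - E'_min = 78.9000 - 60.2839 = 18.6161 keV

(Intermediate values are shown rounded; full precision is carried through to the final answer.)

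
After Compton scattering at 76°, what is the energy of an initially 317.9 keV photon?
216.0217 keV

First convert energy to wavelength:
λ = hc/E, with hc ≈ 1239.842 keV·pm (i.e. 1239.842 eV·nm)

For E = 317.9 keV = 317900 eV:
λ = 1239.842 keV·pm / 317.9 keV
λ = 3.9001 pm

Calculate the Compton shift:
Δλ = λ_C(1 - cos(76°)) = 2.4263 × 0.7581
Δλ = 1.8393 pm

Final wavelength:
λ' = 3.9001 + 1.8393 = 5.7394 pm

Final energy:
E' = hc/λ' = 1239.842 / 5.7394 = 216.0217 keV

(Intermediate values are shown rounded; full precision is carried through to the final answer.)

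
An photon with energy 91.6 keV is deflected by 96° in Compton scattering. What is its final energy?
76.4611 keV

First convert energy to wavelength:
λ = hc/E, with hc ≈ 1239.842 keV·pm (i.e. 1239.842 eV·nm)

For E = 91.6 keV = 91600 eV:
λ = 1239.842 keV·pm / 91.6 keV
λ = 13.5354 pm

Calculate the Compton shift:
Δλ = λ_C(1 - cos(96°)) = 2.4263 × 1.1045
Δλ = 2.6799 pm

Final wavelength:
λ' = 13.5354 + 2.6799 = 16.2153 pm

Final energy:
E' = hc/λ' = 1239.842 / 16.2153 = 76.4611 keV

(Intermediate values are shown rounded; full precision is carried through to the final answer.)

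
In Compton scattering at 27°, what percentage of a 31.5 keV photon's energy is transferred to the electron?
0.0067 (or 0.67%)

Calculate initial and final photon energies:

Initial: E₀ = 31.5 keV → λ₀ = 39.3601 pm
Compton shift: Δλ = 0.2645 pm
Final wavelength: λ' = 39.6245 pm
Final energy: E' = 31.2898 keV

Fractional energy loss:
(E₀ - E')/E₀ = (31.5000 - 31.2898)/31.5000
= 0.2102/31.5000
= 0.0067
= 0.67%

(Intermediate values are shown rounded; full precision is carried through to the final answer.)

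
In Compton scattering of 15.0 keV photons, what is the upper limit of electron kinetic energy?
0.8318 keV

Maximum energy transfer occurs at θ = 180° (backscattering).

Initial photon: E₀ = 15.0 keV → λ₀ = 82.6561 pm

Maximum Compton shift (at 180°):
Δλ_max = 2λ_C = 2 × 2.4263 = 4.8526 pm

Final wavelength:
λ' = 82.6561 + 4.8526 = 87.5088 pm

Minimum photon energy (maximum energy to electron):
E'_min = hc/λ' = 14.1682 keV

Maximum electron kinetic energy:
K_max = E₀ - E'_min = 15.0000 - 14.1682 = 0.8318 keV

(Intermediate values are shown rounded; full precision is carried through to the final answer.)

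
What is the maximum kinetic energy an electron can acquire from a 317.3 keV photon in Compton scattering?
175.7671 keV

Maximum energy transfer occurs at θ = 180° (backscattering).

Initial photon: E₀ = 317.3 keV → λ₀ = 3.9075 pm

Maximum Compton shift (at 180°):
Δλ_max = 2λ_C = 2 × 2.4263 = 4.8526 pm

Final wavelength:
λ' = 3.9075 + 4.8526 = 8.7601 pm

Minimum photon energy (maximum energy to electron):
E'_min = hc/λ' = 141.5329 keV

Maximum electron kinetic energy:
K_max = E₀ - E'_min = 317.3000 - 141.5329 = 175.7671 keV

(Intermediate values are shown rounded; full precision is carried through to the final answer.)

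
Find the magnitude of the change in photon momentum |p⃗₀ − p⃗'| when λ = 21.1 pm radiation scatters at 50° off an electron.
2.6044e-23 kg·m/s

Photon momentum magnitude is p = h/λ.

Initial momentum:
p₀ = h/λ = 6.6261e-34/2.1100e-11 = 3.1403e-23 kg·m/s

After scattering:
λ' = λ + Δλ = 21.1 + 0.8667 = 21.9667 pm
p' = h/λ' = 6.6261e-34/2.1967e-11 = 3.0164e-23 kg·m/s

Momentum is a vector; the scattered photon's direction makes angle θ = 50° with the incident direction. The magnitude of the vector change Δp⃗ = p⃗₀ − p⃗' is found from the law of cosines:
|Δp⃗|² = p₀² + p'² − 2p₀p'cos θ
|Δp⃗|² = (3.1403e-23)² + (3.0164e-23)² − 2·3.1403e-23·3.0164e-23·cos(50°)
|Δp⃗| = 2.6044e-23 kg·m/s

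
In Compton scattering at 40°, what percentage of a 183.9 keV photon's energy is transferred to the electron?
0.0777 (or 7.77%)

Calculate initial and final photon energies:

Initial: E₀ = 183.9 keV → λ₀ = 6.7419 pm
Compton shift: Δλ = 0.5676 pm
Final wavelength: λ' = 7.3096 pm
Final energy: E' = 169.6187 keV

Fractional energy loss:
(E₀ - E')/E₀ = (183.9000 - 169.6187)/183.9000
= 14.2813/183.9000
= 0.0777
= 7.77%

(Intermediate values are shown rounded; full precision is carried through to the final answer.)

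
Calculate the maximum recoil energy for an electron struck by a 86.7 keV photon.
21.9664 keV

Maximum energy transfer occurs at θ = 180° (backscattering).

Initial photon: E₀ = 86.7 keV → λ₀ = 14.3004 pm

Maximum Compton shift (at 180°):
Δλ_max = 2λ_C = 2 × 2.4263 = 4.8526 pm

Final wavelength:
λ' = 14.3004 + 4.8526 = 19.1530 pm

Minimum photon energy (maximum energy to electron):
E'_min = hc/λ' = 64.7336 keV

Maximum electron kinetic energy:
K_max = E₀ - E'_min = 86.7000 - 64.7336 = 21.9664 keV

(Intermediate values are shown rounded; full precision is carried through to the final answer.)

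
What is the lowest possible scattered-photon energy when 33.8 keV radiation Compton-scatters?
29.8510 keV (at θ = 180°)

The scattered photon has minimum energy when its wavelength is maximum, i.e., when the Compton shift Δλ = λ_C(1 − cos θ) is maximum. This occurs at θ = 180° (backscattering), giving Δλ_max = 2λ_C = 4.8526 pm.

Initial wavelength: λ₀ = hc/E₀ = 36.6817 pm
Maximum final wavelength: λ'_max = λ₀ + 2λ_C = 36.6817 + 4.8526 = 41.5343 pm
Minimum final energy: E'_min = hc/λ'_max = 29.8510 keV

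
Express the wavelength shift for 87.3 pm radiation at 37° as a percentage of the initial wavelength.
0.5596%

Calculate the Compton shift:
Δλ = λ_C(1 - cos(37°))
Δλ = 2.4263 × (1 - cos(37°))
Δλ = 2.4263 × 0.2014
Δλ = 0.4886 pm

Percentage change:
(Δλ/λ₀) × 100 = (0.4886/87.3) × 100
= 0.5596%

(Intermediate values are shown rounded; full precision is carried through to the final answer.)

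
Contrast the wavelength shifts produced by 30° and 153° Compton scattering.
153° produces the larger shift by a factor of 14.115

Calculate both shifts using Δλ = λ_C(1 - cos θ):

For θ₁ = 30°:
Δλ₁ = 2.4263 × (1 - cos(30°))
Δλ₁ = 2.4263 × 0.1340
Δλ₁ = 0.3251 pm

For θ₂ = 153°:
Δλ₂ = 2.4263 × (1 - cos(153°))
Δλ₂ = 2.4263 × 1.8910
Δλ₂ = 4.5882 pm

The 153° angle produces the larger shift.
Ratio: 4.5882/0.3251 = 14.115

(Intermediate values are shown rounded; full precision is carried through to the final answer.)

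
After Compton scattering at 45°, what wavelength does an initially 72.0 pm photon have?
72.7106 pm

Using the Compton formula: λ' = λ + λ_C(1 − cos θ)

For θ = 45°, cos θ = √2/2 (exact) ≈ 0.7071, so:
1 − cos 45° = 1 − (√2/2) ≈ 0.2929

Δλ = λ_C × 0.2929 = 2.4263 × 0.2929 = 0.7106 pm

λ' = 72.0 + 0.7106 = 72.7106 pm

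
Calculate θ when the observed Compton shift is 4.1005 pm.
133.63°

From the Compton formula Δλ = λ_C(1 - cos θ), we can solve for θ:

cos θ = 1 - Δλ/λ_C

Given:
- Δλ = 4.1005 pm
- λ_C = h/(m_e·c) ≈ 2.42631024 pm

cos θ = 1 - 4.1005/2.42631024
cos θ = 1 - 1.690015
cos θ = -0.690015

θ = arccos(-0.690015)
θ = 133.63°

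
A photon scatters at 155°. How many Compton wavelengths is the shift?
1.9063 λ_C

The Compton shift formula is:
Δλ = λ_C(1 - cos θ)

Dividing both sides by λ_C:
Δλ/λ_C = 1 - cos θ

For θ = 155°:
Δλ/λ_C = 1 - cos(155°)
Δλ/λ_C = 1 - -0.9063
Δλ/λ_C = 1.9063

This means the shift is 1.9063 × λ_C = 4.6253 pm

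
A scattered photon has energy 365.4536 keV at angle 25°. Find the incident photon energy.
391.7000 keV

Convert final energy to wavelength (hc ≈ 1239.842 keV·pm):
λ' = hc/E' = 1239.842 / 365.4536 = 3.3926 pm

Calculate the Compton shift:
Δλ = λ_C(1 - cos(25°))
Δλ = 2.4263 × (1 - cos(25°))
Δλ = 0.2273 pm

Initial wavelength:
λ = λ' - Δλ = 3.3926 - 0.2273 = 3.1653 pm

Initial energy:
E = hc/λ = 1239.842 / 3.1653 = 391.7000 keV

(Intermediate values are shown rounded; full precision is carried through to the final answer.)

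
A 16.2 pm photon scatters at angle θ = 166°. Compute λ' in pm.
20.9805 pm

Using the Compton scattering formula:
λ' = λ + Δλ = λ + λ_C(1 - cos θ)

Given:
- Initial wavelength λ = 16.2 pm
- Scattering angle θ = 166°
- Compton wavelength λ_C ≈ 2.4263 pm

Calculate the shift:
Δλ = 2.4263 × (1 - cos(166°))
Δλ = 2.4263 × 1.9703
Δλ = 4.7805 pm

Final wavelength:
λ' = 16.2 + 4.7805 = 20.9805 pm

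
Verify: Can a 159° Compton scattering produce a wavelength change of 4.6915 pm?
Yes, consistent

Calculate the expected shift for θ = 159°:

Δλ_expected = λ_C(1 - cos(159°))
Δλ_expected = 2.4263 × (1 - cos(159°))
Δλ_expected = 2.4263 × 1.9336
Δλ_expected = 4.6915 pm

Given shift: 4.6915 pm
Expected shift: 4.6915 pm
Difference: 0.0000 pm

The values match. This is consistent with Compton scattering at the stated angle.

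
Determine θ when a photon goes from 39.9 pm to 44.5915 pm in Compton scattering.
159.00°

First find the wavelength shift:
Δλ = λ' - λ = 44.5915 - 39.9 = 4.6915 pm

Using Δλ = λ_C(1 - cos θ), with λ_C = h/(m_e·c) ≈ 2.42631024 pm:
cos θ = 1 - Δλ/λ_C
cos θ = 1 - 4.6915/2.42631024
cos θ = -0.933594

θ = arccos(-0.933594)
θ = 159.00°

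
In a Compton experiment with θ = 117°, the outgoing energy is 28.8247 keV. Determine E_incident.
31.4001 keV

Convert final energy to wavelength (hc ≈ 1239.842 keV·pm):
λ' = hc/E' = 1239.842 / 28.8247 = 43.0132 pm

Calculate the Compton shift:
Δλ = λ_C(1 - cos(117°))
Δλ = 2.4263 × (1 - cos(117°))
Δλ = 3.5278 pm

Initial wavelength:
λ = λ' - Δλ = 43.0132 - 3.5278 = 39.4853 pm

Initial energy:
E = hc/λ = 1239.842 / 39.4853 = 31.4001 keV

(Intermediate values are shown rounded; full precision is carried through to the final answer.)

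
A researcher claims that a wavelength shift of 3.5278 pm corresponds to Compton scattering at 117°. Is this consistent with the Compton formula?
Yes, consistent

Calculate the expected shift for θ = 117°:

Δλ_expected = λ_C(1 - cos(117°))
Δλ_expected = 2.4263 × (1 - cos(117°))
Δλ_expected = 2.4263 × 1.4540
Δλ_expected = 3.5278 pm

Given shift: 3.5278 pm
Expected shift: 3.5278 pm
Difference: 0.0000 pm

The values match. This is consistent with Compton scattering at the stated angle.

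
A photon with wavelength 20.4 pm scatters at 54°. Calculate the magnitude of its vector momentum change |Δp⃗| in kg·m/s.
2.8834e-23 kg·m/s

Photon momentum magnitude is p = h/λ.

Initial momentum:
p₀ = h/λ = 6.6261e-34/2.0400e-11 = 3.2481e-23 kg·m/s

After scattering:
λ' = λ + Δλ = 20.4 + 1.0002 = 21.4002 pm
p' = h/λ' = 6.6261e-34/2.1400e-11 = 3.0963e-23 kg·m/s

Momentum is a vector; the scattered photon's direction makes angle θ = 54° with the incident direction. The magnitude of the vector change Δp⃗ = p⃗₀ − p⃗' is found from the law of cosines:
|Δp⃗|² = p₀² + p'² − 2p₀p'cos θ
|Δp⃗|² = (3.2481e-23)² + (3.0963e-23)² − 2·3.2481e-23·3.0963e-23·cos(54°)
|Δp⃗| = 2.8834e-23 kg·m/s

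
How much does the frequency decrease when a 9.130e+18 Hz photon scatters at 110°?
8.237e+17 Hz (decrease)

Convert frequency to wavelength (c = 299792458 m/s):
λ₀ = c/f₀ = 299792458/9.130e+18 = 3.2835976e-11 m = 32.8360 pm

Calculate Compton shift:
Δλ = λ_C(1 - cos(110°)) = 3.2562 pm

Final wavelength:
λ' = λ₀ + Δλ = 32.8360 + 3.2562 = 36.0921 pm

Final frequency:
f' = c/λ' = 299792458/3.6092133e-11 = 8.3063104e+18 Hz

Frequency shift (decrease):
Δf = f₀ - f' = 9.130e+18 - 8.3063104e+18 = 8.237e+17 Hz

(Intermediate values are shown rounded; full precision is carried through to the final answer.)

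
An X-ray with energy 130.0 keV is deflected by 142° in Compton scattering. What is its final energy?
89.3547 keV

First convert energy to wavelength:
λ = hc/E, with hc ≈ 1239.842 keV·pm (i.e. 1239.842 eV·nm)

For E = 130.0 keV = 130000 eV:
λ = 1239.842 keV·pm / 130.0 keV
λ = 9.5372 pm

Calculate the Compton shift:
Δλ = λ_C(1 - cos(142°)) = 2.4263 × 1.7880
Δλ = 4.3383 pm

Final wavelength:
λ' = 9.5372 + 4.3383 = 13.8755 pm

Final energy:
E' = hc/λ' = 1239.842 / 13.8755 = 89.3547 keV

(Intermediate values are shown rounded; full precision is carried through to the final answer.)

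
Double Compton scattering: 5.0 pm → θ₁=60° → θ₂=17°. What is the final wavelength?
6.3192 pm

Apply Compton shift twice:

First scattering at θ₁ = 60°:
Δλ₁ = λ_C(1 - cos(60°))
Δλ₁ = 2.4263 × 0.5000
Δλ₁ = 1.2132 pm

After first scattering:
λ₁ = 5.0 + 1.2132 = 6.2132 pm

Second scattering at θ₂ = 17°:
Δλ₂ = λ_C(1 - cos(17°))
Δλ₂ = 2.4263 × 0.0437
Δλ₂ = 0.1060 pm

Final wavelength:
λ₂ = 6.2132 + 0.1060 = 6.3192 pm

Total shift: Δλ_total = 1.2132 + 0.1060 = 1.3192 pm

(Intermediate values are shown rounded; full precision is carried through to the final answer.)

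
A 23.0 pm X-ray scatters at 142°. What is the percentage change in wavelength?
18.8620%

Calculate the Compton shift:
Δλ = λ_C(1 - cos(142°))
Δλ = 2.4263 × (1 - cos(142°))
Δλ = 2.4263 × 1.7880
Δλ = 4.3383 pm

Percentage change:
(Δλ/λ₀) × 100 = (4.3383/23.0) × 100
= 18.8620%

(Intermediate values are shown rounded; full precision is carried through to the final answer.)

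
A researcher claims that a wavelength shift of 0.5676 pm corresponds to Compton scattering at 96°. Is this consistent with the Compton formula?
No, inconsistent

Calculate the expected shift for θ = 96°:

Δλ_expected = λ_C(1 - cos(96°))
Δλ_expected = 2.4263 × (1 - cos(96°))
Δλ_expected = 2.4263 × 1.1045
Δλ_expected = 2.6799 pm

Given shift: 0.5676 pm
Expected shift: 2.6799 pm
Difference: 2.1123 pm

The values do not match. The given shift corresponds to θ ≈ 40.0°, not 96°.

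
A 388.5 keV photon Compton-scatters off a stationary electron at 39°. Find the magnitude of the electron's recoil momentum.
1.3166e-22 kg·m/s

The electron is initially at rest, so by conservation of momentum:
p⃗_e = p⃗₀ − p⃗'  (incident photon momentum minus scattered photon momentum)

Photon momentum magnitudes (p = h/λ = E/c):
λ₀ = hc/E₀ = 3.1914 pm → p₀ = h/λ₀ = 2.0763e-22 kg·m/s
Δλ = λ_C(1 − cos 39°) = 0.5407 pm
λ' = 3.7321 pm → p' = h/λ' = 1.7754e-22 kg·m/s

The scattered photon makes angle θ = 39° with the incident direction, so by the law of cosines:
|p⃗_e|² = p₀² + p'² − 2p₀p'cos θ
|p⃗_e|² = (2.0763e-22)² + (1.7754e-22)² − 2·2.0763e-22·1.7754e-22·cos(39°)
|p⃗_e| = 1.3166e-22 kg·m/s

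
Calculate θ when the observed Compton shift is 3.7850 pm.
124.05°

From the Compton formula Δλ = λ_C(1 - cos θ), we can solve for θ:

cos θ = 1 - Δλ/λ_C

Given:
- Δλ = 3.7850 pm
- λ_C = h/(m_e·c) ≈ 2.42631024 pm

cos θ = 1 - 3.7850/2.42631024
cos θ = 1 - 1.559982
cos θ = -0.559982

θ = arccos(-0.559982)
θ = 124.05°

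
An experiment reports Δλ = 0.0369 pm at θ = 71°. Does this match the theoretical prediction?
No, inconsistent

Calculate the expected shift for θ = 71°:

Δλ_expected = λ_C(1 - cos(71°))
Δλ_expected = 2.4263 × (1 - cos(71°))
Δλ_expected = 2.4263 × 0.6744
Δλ_expected = 1.6364 pm

Given shift: 0.0369 pm
Expected shift: 1.6364 pm
Difference: 1.5995 pm

The values do not match. The given shift corresponds to θ ≈ 10.0°, not 71°.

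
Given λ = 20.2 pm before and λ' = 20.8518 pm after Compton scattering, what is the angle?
43.00°

First find the wavelength shift:
Δλ = λ' - λ = 20.8518 - 20.2 = 0.6518 pm

Using Δλ = λ_C(1 - cos θ), with λ_C = h/(m_e·c) ≈ 2.42631024 pm:
cos θ = 1 - Δλ/λ_C
cos θ = 1 - 0.6518/2.42631024
cos θ = 0.731362

θ = arccos(0.731362)
θ = 43.00°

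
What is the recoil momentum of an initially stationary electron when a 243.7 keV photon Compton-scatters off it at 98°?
1.6475e-22 kg·m/s

The electron is initially at rest, so by conservation of momentum:
p⃗_e = p⃗₀ − p⃗'  (incident photon momentum minus scattered photon momentum)

Photon momentum magnitudes (p = h/λ = E/c):
λ₀ = hc/E₀ = 5.0876 pm → p₀ = h/λ₀ = 1.3024e-22 kg·m/s
Δλ = λ_C(1 − cos 98°) = 2.7640 pm
λ' = 7.8516 pm → p' = h/λ' = 8.4392e-23 kg·m/s

The scattered photon makes angle θ = 98° with the incident direction, so by the law of cosines:
|p⃗_e|² = p₀² + p'² − 2p₀p'cos θ
|p⃗_e|² = (1.3024e-22)² + (8.4392e-23)² − 2·1.3024e-22·8.4392e-23·cos(98°)
|p⃗_e| = 1.6475e-22 kg·m/s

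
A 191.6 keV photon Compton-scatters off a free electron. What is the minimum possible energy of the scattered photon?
109.4917 keV (at θ = 180°)

The scattered photon has minimum energy when its wavelength is maximum, i.e., when the Compton shift Δλ = λ_C(1 − cos θ) is maximum. This occurs at θ = 180° (backscattering), giving Δλ_max = 2λ_C = 4.8526 pm.

Initial wavelength: λ₀ = hc/E₀ = 6.4710 pm
Maximum final wavelength: λ'_max = λ₀ + 2λ_C = 6.4710 + 4.8526 = 11.3236 pm
Minimum final energy: E'_min = hc/λ'_max = 109.4917 keV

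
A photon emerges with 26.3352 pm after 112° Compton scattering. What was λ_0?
23.0000 pm

From λ' = λ + Δλ, we have λ = λ' - Δλ

First calculate the Compton shift:
Δλ = λ_C(1 - cos θ)
Δλ = 2.4263 × (1 - cos(112°))
Δλ = 2.4263 × 1.3746
Δλ = 3.3352 pm

Initial wavelength:
λ = λ' - Δλ
λ = 26.3352 - 3.3352
λ = 23.0000 pm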